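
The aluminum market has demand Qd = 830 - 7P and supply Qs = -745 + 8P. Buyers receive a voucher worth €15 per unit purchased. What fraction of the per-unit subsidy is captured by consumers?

Consumer share = 8/15

Pre-subsidy: 830 - 7P = -745 + 8P gives P* = 105, Q* = 95.
With the rebate, buyers effectively pay Pb = Ps − 15, where Ps is the price sellers receive.
Demand in terms of Ps becomes Qd = 830 − 7(Ps − 15) = 935 - 7Ps. Setting this equal to supply: 935 - 7Ps = -745 + 8Ps, so Ps = 112.
Buyers pay Pb = 112 − 15 = 97; Q' = -745 + 8·112 = 151.
Buyers' price falls by P* − Pb = 105 − 97 = 8; sellers' price rises by Ps − P* = 112 − 105 = 7.
So consumers capture 8/15 = 8/15 of each unit of subsidy.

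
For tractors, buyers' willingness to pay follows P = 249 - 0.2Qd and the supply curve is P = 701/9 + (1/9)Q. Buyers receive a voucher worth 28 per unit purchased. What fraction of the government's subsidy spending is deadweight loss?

Pre-subsidy: 249 - 0.2Q = 701/9 + (1/9)Q gives Q* = 550 and P* = 139.
With the rebate, buyers effectively pay Pb = Ps − 28, where Ps is the price sellers receive.
On the curves, Pb = 249 - 0.2Q and Ps = 701/9 + (1/9)Q; the wedge Ps − Pb = 28 gives 701/9 + (1/9)Q − (249 - 0.2Q) = 28, so Q' = 640.
Then Pb = 249 − 0.2·640 = 121 and Ps = 701/9 + (1/9)·640 = 149.
ΔCS = ½(550 + 640)(139 − 121) = 10710; ΔPS = ½(550 + 640)(149 − 139) = 5950.
Government spending = 28 × 640 = 17920.
DWL = ½ × 28 × (640 − 550) = 1260; fraction = 1260 / 17920 = 0.0703125.

DWL / government spending = 0.0703125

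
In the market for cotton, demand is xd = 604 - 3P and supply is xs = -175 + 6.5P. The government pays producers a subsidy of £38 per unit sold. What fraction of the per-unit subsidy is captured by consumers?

Consumer share = 13/19

Pre-subsidy: 604 - 3P = -175 + 6.5P gives P* = 82, x* = 358.
With the subsidy, sellers receive Ps = Pb + 38 for each unit, where Pb is the price buyers pay.
Supply in terms of Pb becomes xs = -175 + 6.5(Pb + 38) = 72 + 6.5Pb. Setting this equal to demand: 604 - 3Pb = 72 + 6.5Pb, so Pb = 56.
Sellers receive Ps = 56 + 38 = 94; x' = 604 − 3·56 = 436.
Buyers' price falls by P* − Pb = 82 − 56 = 26; sellers' price rises by Ps − P* = 94 − 82 = 12.
So consumers capture 26/38 = 13/19 of each unit of subsidy.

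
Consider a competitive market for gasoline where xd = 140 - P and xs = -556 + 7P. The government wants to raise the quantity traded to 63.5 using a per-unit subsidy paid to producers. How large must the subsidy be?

At x = 63.5, invert demand for the buyer price: Pb = (140 − 63.5)/1 = 76.5; invert supply for the seller price: Ps = (63.5 − (-556))/7 = 88.5.
The subsidy must fill the gap: s = Ps − Pb = 88.5 − 76.5 = 12.

Required subsidy s = 12 per unit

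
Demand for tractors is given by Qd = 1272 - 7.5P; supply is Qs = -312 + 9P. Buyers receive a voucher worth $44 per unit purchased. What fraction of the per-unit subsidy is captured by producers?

Pre-subsidy: 1272 - 7.5P = -312 + 9P gives P* = 96, Q* = 552.
With the rebate, buyers effectively pay Pb = Ps − 44, where Ps is the price sellers receive.
Demand in terms of Ps becomes Qd = 1272 − 7.5(Ps − 44) = 1602 - 7.5Ps. Setting this equal to supply: 1602 - 7.5Ps = -312 + 9Ps, so Ps = 116.
Buyers pay Pb = 116 − 44 = 72; Q' = -312 + 9·116 = 732.
Buyers' price falls by P* − Pb = 96 − 72 = 24; sellers' price rises by Ps − P* = 116 − 96 = 20.
So producers capture 20/44 = 5/11 of each unit of subsidy.

Producer share = 5/11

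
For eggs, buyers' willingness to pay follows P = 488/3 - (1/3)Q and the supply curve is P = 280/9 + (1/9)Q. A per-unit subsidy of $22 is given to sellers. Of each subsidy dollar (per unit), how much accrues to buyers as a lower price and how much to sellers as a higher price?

Buyers gain $16.5 per unit; sellers gain $5.5 per unit

Pre-subsidy: 488/3 - (1/3)Q = 280/9 + (1/9)Q gives Q* = 296 and P* = 64.
With the subsidy, sellers receive Ps = Pb + 22 for each unit, where Pb is the price buyers pay.
On the curves, Pb = 488/3 - (1/3)Q and Ps = 280/9 + (1/9)Q; the wedge Ps − Pb = 22 gives 280/9 + (1/9)Q − (488/3 - (1/3)Q) = 22, so Q' = 345.5.
Then Pb = 488/3 − (1/3)·345.5 = 47.5 and Ps = 280/9 + (1/9)·345.5 = 69.5.
Buyers' price falls by P* − Pb = 64 − 47.5 = 16.5; sellers' price rises by Ps − P* = 69.5 − 64 = 5.5.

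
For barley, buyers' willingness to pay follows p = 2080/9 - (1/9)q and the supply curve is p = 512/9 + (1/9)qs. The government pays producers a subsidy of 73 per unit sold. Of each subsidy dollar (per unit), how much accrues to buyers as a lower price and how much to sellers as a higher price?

Pre-subsidy: 2080/9 - (1/9)q = 512/9 + (1/9)q gives q* = 784 and p* = 144.
With the subsidy, sellers receive ps = pb + 73 for each unit, where pb is the price buyers pay.
On the curves, pb = 2080/9 - (1/9)q and ps = 512/9 + (1/9)q; the wedge ps − pb = 73 gives 512/9 + (1/9)q − (2080/9 - (1/9)q) = 73, so q' = 1112.5.
Then pb = 2080/9 − (1/9)·1112.5 = 107.5 and ps = 512/9 + (1/9)·1112.5 = 180.5.
Buyers' price falls by p* − pb = 144 − 107.5 = 36.5; sellers' price rises by ps − p* = 180.5 − 144 = 36.5.

Buyers gain 36.5 per unit; sellers gain 36.5 per unit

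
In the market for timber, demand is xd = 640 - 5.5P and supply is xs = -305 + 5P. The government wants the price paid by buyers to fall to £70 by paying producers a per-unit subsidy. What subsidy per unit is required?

Required subsidy s = £42 per unit

At a buyer price of 70, quantity demanded is 640 − 5.5·70 = 255.
Sellers supply 255 only when they receive Ps with -305 + 5·Ps = 255, i.e. Ps = 112.
s = Ps − Pb = 112 − 70 = 42.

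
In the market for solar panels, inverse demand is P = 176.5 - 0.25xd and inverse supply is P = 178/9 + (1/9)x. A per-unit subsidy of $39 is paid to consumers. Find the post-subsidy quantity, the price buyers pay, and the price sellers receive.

Pre-subsidy: 176.5 - 0.25x = 178/9 + (1/9)x gives x* = 434 and P* = 68.
With the rebate, buyers effectively pay Pb = Ps − 39, where Ps is the price sellers receive.
On the curves, Pb = 176.5 - 0.25x and Ps = 178/9 + (1/9)x; the wedge Ps − Pb = 39 gives 178/9 + (1/9)x − (176.5 - 0.25x) = 39, so x' = 542.
Then Pb = 176.5 − 0.25·542 = 41 and Ps = 178/9 + (1/9)·542 = 80.

x' = 542; buyers pay $41; sellers receive $80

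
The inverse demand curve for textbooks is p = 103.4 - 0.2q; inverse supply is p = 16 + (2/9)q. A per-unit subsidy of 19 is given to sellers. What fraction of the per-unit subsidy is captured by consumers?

Consumer share = 9/19

Pre-subsidy: 103.4 - 0.2q = 16 + (2/9)q gives q* = 207 and p* = 62.
With the subsidy, sellers receive ps = pb + 19 for each unit, where pb is the price buyers pay.
On the curves, pb = 103.4 - 0.2q and ps = 16 + (2/9)q; the wedge ps − pb = 19 gives 16 + (2/9)q − (103.4 - 0.2q) = 19, so q' = 252.
Then pb = 103.4 − 0.2·252 = 53 and ps = 16 + (2/9)·252 = 72.
Buyers' price falls by p* − pb = 62 − 53 = 9; sellers' price rises by ps − p* = 72 − 62 = 10.
So consumers capture 9/19 = 9/19 of each unit of subsidy.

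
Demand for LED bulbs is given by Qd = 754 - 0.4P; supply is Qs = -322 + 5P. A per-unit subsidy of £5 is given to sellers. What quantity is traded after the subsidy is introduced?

Q' = 18256/27

Pre-subsidy: 754 - 0.4P = -322 + 5P gives P* = 5380/27, Q* = 18206/27.
With the subsidy, sellers receive Ps = Pb + 5 for each unit, where Pb is the price buyers pay.
Supply in terms of Pb becomes Qs = -322 + 5(Pb + 5) = -297 + 5Pb. Setting this equal to demand: 754 - 0.4Pb = -297 + 5Pb, so Pb = 5255/27.
Sellers receive Ps = 5255/27 + 5 = 5390/27; Q' = 754 − 0.4·(5255/27) = 18256/27.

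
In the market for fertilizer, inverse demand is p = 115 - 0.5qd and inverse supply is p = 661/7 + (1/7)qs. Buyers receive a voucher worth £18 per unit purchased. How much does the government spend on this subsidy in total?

Pre-subsidy: 115 - 0.5q = 661/7 + (1/7)q gives q* = 32 and p* = 99.
With the rebate, buyers effectively pay pb = ps − 18, where ps is the price sellers receive.
On the curves, pb = 115 - 0.5q and ps = 661/7 + (1/7)q; the wedge ps − pb = 18 gives 661/7 + (1/7)q − (115 - 0.5q) = 18, so q' = 60.
Then pb = 115 − 0.5·60 = 85 and ps = 661/7 + (1/7)·60 = 103.
Government outlay = subsidy × quantity = 18 × 60 = 1080.

Government cost = £1080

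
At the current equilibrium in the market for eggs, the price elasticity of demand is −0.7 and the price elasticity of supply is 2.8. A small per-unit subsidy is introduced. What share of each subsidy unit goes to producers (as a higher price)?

For a small subsidy around the equilibrium, the benefit split depends on the relative slopes, which at a point are proportional to the elasticities.
Buyer share = εs/(εs + |εd|) = 2.8/(2.8 + 0.7) = 0.8; seller share = |εd|/(εs + |εd|) = 0.2.
So producers capture 0.2 of the subsidy.

Producer share = 0.2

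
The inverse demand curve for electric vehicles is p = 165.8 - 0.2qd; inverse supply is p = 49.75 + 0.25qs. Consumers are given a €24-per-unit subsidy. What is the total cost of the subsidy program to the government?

Government cost = 22408/3

Pre-subsidy: 165.8 - 0.2q = 49.75 + 0.25q gives q* = 2321/9 and p* = 1028/9.
With the rebate, buyers effectively pay pb = ps − 24, where ps is the price sellers receive.
On the curves, pb = 165.8 - 0.2q and ps = 49.75 + 0.25q; the wedge ps − pb = 24 gives 49.75 + 0.25q − (165.8 - 0.2q) = 24, so q' = 2801/9.
Then pb = 165.8 − 0.2·(2801/9) = 932/9 and ps = 49.75 + 0.25·(2801/9) = 1148/9.
Government outlay = subsidy × quantity = 24 × 2801/9 = 22408/3.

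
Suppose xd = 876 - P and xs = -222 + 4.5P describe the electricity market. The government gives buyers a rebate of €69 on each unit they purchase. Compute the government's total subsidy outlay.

Pre-subsidy: 876 - P = -222 + 4.5P gives P* = 2196/11, x* = 7440/11.
With the rebate, buyers effectively pay Pb = Ps − 69, where Ps is the price sellers receive.
Demand in terms of Ps becomes xd = 876 − 1(Ps − 69) = 945 - Ps. Setting this equal to supply: 945 - Ps = -222 + 4.5Ps, so Ps = 2334/11.
Buyers pay Pb = 2334/11 − 69 = 1575/11; x' = -222 + 4.5·(2334/11) = 8061/11.
Government outlay = subsidy × quantity = 69 × 8061/11 = 556209/11.

Government cost = 556209/11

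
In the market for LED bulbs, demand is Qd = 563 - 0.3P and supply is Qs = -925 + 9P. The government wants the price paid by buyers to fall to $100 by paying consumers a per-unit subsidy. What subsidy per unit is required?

Required subsidy s = $62 per unit

At a buyer price of 100, quantity demanded is 563 − 0.3·100 = 533.
Sellers supply 533 only when they receive Ps with -925 + 9·Ps = 533, i.e. Ps = 162.
s = Ps − Pb = 162 − 100 = 62.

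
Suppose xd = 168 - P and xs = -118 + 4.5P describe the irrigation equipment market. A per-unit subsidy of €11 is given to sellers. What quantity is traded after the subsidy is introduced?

x' = 125

Pre-subsidy: 168 - P = -118 + 4.5P gives P* = 52, x* = 116.
With the subsidy, sellers receive Ps = Pb + 11 for each unit, where Pb is the price buyers pay.
Supply in terms of Pb becomes xs = -118 + 4.5(Pb + 11) = -68.5 + 4.5Pb. Setting this equal to demand: 168 - Pb = -68.5 + 4.5Pb, so Pb = 43.
Sellers receive Ps = 43 + 11 = 54; x' = 168 − 1·43 = 125.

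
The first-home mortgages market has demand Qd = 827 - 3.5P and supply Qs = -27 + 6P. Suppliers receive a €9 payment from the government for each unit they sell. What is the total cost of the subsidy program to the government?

Government cost = 91017/19

Pre-subsidy: 827 - 3.5P = -27 + 6P gives P* = 1708/19, Q* = 9735/19.
With the subsidy, sellers receive Ps = Pb + 9 for each unit, where Pb is the price buyers pay.
Supply in terms of Pb becomes Qs = -27 + 6(Pb + 9) = 27 + 6Pb. Setting this equal to demand: 827 - 3.5Pb = 27 + 6Pb, so Pb = 1600/19.
Sellers receive Ps = 1600/19 + 9 = 1771/19; Q' = 827 − 3.5·(1600/19) = 10113/19.
Government outlay = subsidy × quantity = 9 × 10113/19 = 91017/19.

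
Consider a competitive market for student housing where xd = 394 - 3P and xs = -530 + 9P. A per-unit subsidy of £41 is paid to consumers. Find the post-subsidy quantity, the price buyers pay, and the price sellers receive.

Pre-subsidy: 394 - 3P = -530 + 9P gives P* = 77, x* = 163.
With the rebate, buyers effectively pay Pb = Ps − 41, where Ps is the price sellers receive.
Demand in terms of Ps becomes xd = 394 − 3(Ps − 41) = 517 - 3Ps. Setting this equal to supply: 517 - 3Ps = -530 + 9Ps, so Ps = 87.25.
Buyers pay Pb = 87.25 − 41 = 46.25; x' = -530 + 9·87.25 = 255.25.

x' = 255.25; buyers pay £46.25; sellers receive £87.25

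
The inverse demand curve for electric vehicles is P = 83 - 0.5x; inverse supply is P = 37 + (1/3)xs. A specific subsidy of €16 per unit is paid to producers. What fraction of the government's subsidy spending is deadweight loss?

DWL / government spending = 4/31

Pre-subsidy: 83 - 0.5x = 37 + (1/3)x gives x* = 55.2 and P* = 55.4.
With the subsidy, sellers receive Ps = Pb + 16 for each unit, where Pb is the price buyers pay.
On the curves, Pb = 83 - 0.5x and Ps = 37 + (1/3)x; the wedge Ps − Pb = 16 gives 37 + (1/3)x − (83 - 0.5x) = 16, so x' = 74.4.
Then Pb = 83 − 0.5·74.4 = 45.8 and Ps = 37 + (1/3)·74.4 = 61.8.
ΔCS = ½(55.2 + 74.4)(55.4 − 45.8) = 622.08; ΔPS = ½(55.2 + 74.4)(61.8 − 55.4) = 414.72.
Government spending = 16 × 74.4 = 1190.4.
DWL = ½ × 16 × (74.4 − 55.2) = 153.6; fraction = 153.6 / 1190.4 = 4/31.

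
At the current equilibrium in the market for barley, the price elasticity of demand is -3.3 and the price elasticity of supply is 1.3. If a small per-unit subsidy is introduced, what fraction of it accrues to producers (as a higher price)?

Producer share = 33/46

For a small subsidy around the equilibrium, the benefit split depends on the relative slopes, which at a point are proportional to the elasticities.
Buyer share = εs/(εs + |εd|) = 1.3/(1.3 + 3.3) = 13/46; seller share = |εd|/(εs + |εd|) = 33/46.
So producers capture 33/46 of the subsidy.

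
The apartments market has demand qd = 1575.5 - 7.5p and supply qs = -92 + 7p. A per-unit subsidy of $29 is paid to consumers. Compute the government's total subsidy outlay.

Pre-subsidy: 1575.5 - 7.5p = -92 + 7p gives p* = 115, q* = 713.
With the rebate, buyers effectively pay pb = ps − 29, where ps is the price sellers receive.
Demand in terms of ps becomes qd = 1575.5 − 7.5(ps − 29) = 1793 - 7.5ps. Setting this equal to supply: 1793 - 7.5ps = -92 + 7ps, so ps = 130.
Buyers pay pb = 130 − 29 = 101; q' = -92 + 7·130 = 818.
Government outlay = subsidy × quantity = 29 × 818 = 23722.

Government cost = $23722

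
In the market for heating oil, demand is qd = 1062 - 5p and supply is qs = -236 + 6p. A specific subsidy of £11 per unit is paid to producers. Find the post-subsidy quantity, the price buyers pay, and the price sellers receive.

q' = 502; buyers pay £112; sellers receive £123

Pre-subsidy: 1062 - 5p = -236 + 6p gives p* = 118, q* = 472.
With the subsidy, sellers receive ps = pb + 11 for each unit, where pb is the price buyers pay.
Supply in terms of pb becomes qs = -236 + 6(pb + 11) = -170 + 6pb. Setting this equal to demand: 1062 - 5pb = -170 + 6pb, so pb = 112.
Sellers receive ps = 112 + 11 = 123; q' = 1062 − 5·112 = 502.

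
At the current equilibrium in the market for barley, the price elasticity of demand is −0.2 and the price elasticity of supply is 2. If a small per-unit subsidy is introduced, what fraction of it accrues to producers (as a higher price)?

For a small subsidy around the equilibrium, the benefit split depends on the relative slopes, which at a point are proportional to the elasticities.
Buyer share = εs/(εs + |εd|) = 2/(2 + 0.2) = 10/11; seller share = |εd|/(εs + |εd|) = 1/11.
So producers capture 1/11 of the subsidy.

Producer share = 1/11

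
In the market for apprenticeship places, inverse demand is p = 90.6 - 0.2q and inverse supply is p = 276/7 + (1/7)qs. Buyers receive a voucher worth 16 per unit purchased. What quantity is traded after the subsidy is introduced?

q' = 2351/12

Pre-subsidy: 90.6 - 0.2q = 276/7 + (1/7)q gives q* = 149.25 and p* = 60.75.
With the rebate, buyers effectively pay pb = ps − 16, where ps is the price sellers receive.
On the curves, pb = 90.6 - 0.2q and ps = 276/7 + (1/7)q; the wedge ps − pb = 16 gives 276/7 + (1/7)q − (90.6 - 0.2q) = 16, so q' = 2351/12.
Then pb = 90.6 − 0.2·(2351/12) = 617/12 and ps = 276/7 + (1/7)·(2351/12) = 809/12.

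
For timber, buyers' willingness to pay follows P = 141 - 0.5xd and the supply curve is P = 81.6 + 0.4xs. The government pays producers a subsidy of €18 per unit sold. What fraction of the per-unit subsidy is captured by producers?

Producer share = 4/9

Pre-subsidy: 141 - 0.5x = 81.6 + 0.4x gives x* = 66 and P* = 108.
With the subsidy, sellers receive Ps = Pb + 18 for each unit, where Pb is the price buyers pay.
On the curves, Pb = 141 - 0.5x and Ps = 81.6 + 0.4x; the wedge Ps − Pb = 18 gives 81.6 + 0.4x − (141 - 0.5x) = 18, so x' = 86.
Then Pb = 141 − 0.5·86 = 98 and Ps = 81.6 + 0.4·86 = 116.
Buyers' price falls by P* − Pb = 108 − 98 = 10; sellers' price rises by Ps − P* = 116 − 108 = 8.
So producers capture 8/18 = 4/9 of each unit of subsidy.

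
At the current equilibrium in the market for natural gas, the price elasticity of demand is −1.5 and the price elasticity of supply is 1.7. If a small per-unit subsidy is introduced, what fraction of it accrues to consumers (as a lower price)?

For a small subsidy around the equilibrium, the benefit split depends on the relative slopes, which at a point are proportional to the elasticities.
Buyer share = εs/(εs + |εd|) = 1.7/(1.7 + 1.5) = 0.53125; seller share = |εd|/(εs + |εd|) = 0.46875.

Consumer share = 0.53125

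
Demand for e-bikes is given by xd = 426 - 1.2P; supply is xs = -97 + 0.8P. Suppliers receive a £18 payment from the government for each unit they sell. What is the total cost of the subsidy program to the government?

Government cost = £2175.12

Pre-subsidy: 426 - 1.2P = -97 + 0.8P gives P* = 261.5, x* = 112.2.
With the subsidy, sellers receive Ps = Pb + 18 for each unit, where Pb is the price buyers pay.
Supply in terms of Pb becomes xs = -97 + 0.8(Pb + 18) = -82.6 + 0.8Pb. Setting this equal to demand: 426 - 1.2Pb = -82.6 + 0.8Pb, so Pb = 254.3.
Sellers receive Ps = 254.3 + 18 = 272.3; x' = 426 − 1.2·254.3 = 120.84.
Government outlay = subsidy × quantity = 18 × 120.84 = 2175.12.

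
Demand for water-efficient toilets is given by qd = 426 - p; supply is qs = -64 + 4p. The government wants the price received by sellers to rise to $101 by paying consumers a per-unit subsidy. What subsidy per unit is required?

At a seller price of 101, quantity supplied is -64 + 4·101 = 340.
Buyers absorb 340 only when they pay pb with 426 − 1·pb = 340, i.e. pb = 86.
s = ps − pb = 101 − 86 = 15.

Required subsidy s = $15 per unit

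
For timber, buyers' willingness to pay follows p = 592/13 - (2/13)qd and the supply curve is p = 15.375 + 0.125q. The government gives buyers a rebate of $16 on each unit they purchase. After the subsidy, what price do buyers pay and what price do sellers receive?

Pre-subsidy: 592/13 - (2/13)q = 15.375 + 0.125q gives q* = 3137/29 and p* = 838/29.
With the rebate, buyers effectively pay pb = ps − 16, where ps is the price sellers receive.
On the curves, pb = 592/13 - (2/13)q and ps = 15.375 + 0.125q; the wedge ps − pb = 16 gives 15.375 + 0.125q − (592/13 - (2/13)q) = 16, so q' = 4801/29.
Then pb = 592/13 − (2/13)·(4801/29) = 582/29 and ps = 15.375 + 0.125·(4801/29) = 1046/29.

Buyers pay 582/29; sellers receive 1046/29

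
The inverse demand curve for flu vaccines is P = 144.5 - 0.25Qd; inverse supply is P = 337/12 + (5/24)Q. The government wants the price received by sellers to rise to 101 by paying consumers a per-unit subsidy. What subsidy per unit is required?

At a seller price of 101, quantity supplied is -134.8 + 4.8·101 = 350.
Buyers absorb 350 only when they pay Pb = 144.5 − 0.25·350 = 57.
s = Ps − Pb = 101 − 57 = 44.

Required subsidy s = 44 per unit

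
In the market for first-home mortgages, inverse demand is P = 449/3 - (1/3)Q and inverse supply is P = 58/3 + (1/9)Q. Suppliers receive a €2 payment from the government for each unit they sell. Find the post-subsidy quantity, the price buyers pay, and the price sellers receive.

Pre-subsidy: 449/3 - (1/3)Q = 58/3 + (1/9)Q gives Q* = 293.25 and P* = 623/12.
With the subsidy, sellers receive Ps = Pb + 2 for each unit, where Pb is the price buyers pay.
On the curves, Pb = 449/3 - (1/3)Q and Ps = 58/3 + (1/9)Q; the wedge Ps − Pb = 2 gives 58/3 + (1/9)Q − (449/3 - (1/3)Q) = 2, so Q' = 297.75.
Then Pb = 449/3 − (1/3)·297.75 = 605/12 and Ps = 58/3 + (1/9)·297.75 = 629/12.

Q' = 297.75; buyers pay 605/12; sellers receive 629/12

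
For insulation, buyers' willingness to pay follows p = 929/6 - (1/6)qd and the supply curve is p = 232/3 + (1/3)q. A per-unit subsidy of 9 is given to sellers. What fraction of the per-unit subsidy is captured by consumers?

Pre-subsidy: 929/6 - (1/6)q = 232/3 + (1/3)q gives q* = 155 and p* = 129.
With the subsidy, sellers receive ps = pb + 9 for each unit, where pb is the price buyers pay.
On the curves, pb = 929/6 - (1/6)q and ps = 232/3 + (1/3)q; the wedge ps − pb = 9 gives 232/3 + (1/3)q − (929/6 - (1/6)q) = 9, so q' = 173.
Then pb = 929/6 − (1/6)·173 = 126 and ps = 232/3 + (1/3)·173 = 135.
Buyers' price falls by p* − pb = 129 − 126 = 3; sellers' price rises by ps − p* = 135 − 129 = 6.
So consumers capture 3/9 = 1/3 of each unit of subsidy.

Consumer share = 1/3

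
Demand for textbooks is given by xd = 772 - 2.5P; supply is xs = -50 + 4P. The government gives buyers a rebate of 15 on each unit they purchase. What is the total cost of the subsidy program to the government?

Government cost = 93390/13

Pre-subsidy: 772 - 2.5P = -50 + 4P gives P* = 1644/13, x* = 5926/13.
With the rebate, buyers effectively pay Pb = Ps − 15, where Ps is the price sellers receive.
Demand in terms of Ps becomes xd = 772 − 2.5(Ps − 15) = 809.5 - 2.5Ps. Setting this equal to supply: 809.5 - 2.5Ps = -50 + 4Ps, so Ps = 1719/13.
Buyers pay Pb = 1719/13 − 15 = 1524/13; x' = -50 + 4·(1719/13) = 6226/13.
Government outlay = subsidy × quantity = 15 × 6226/13 = 93390/13.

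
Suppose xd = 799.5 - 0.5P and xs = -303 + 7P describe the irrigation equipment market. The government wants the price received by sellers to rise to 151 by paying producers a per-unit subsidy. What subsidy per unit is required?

Required subsidy s = 60 per unit

At a seller price of 151, quantity supplied is -303 + 7·151 = 754.
Buyers absorb 754 only when they pay Pb with 799.5 − 0.5·Pb = 754, i.e. Pb = 91.
s = Ps − Pb = 151 − 91 = 60.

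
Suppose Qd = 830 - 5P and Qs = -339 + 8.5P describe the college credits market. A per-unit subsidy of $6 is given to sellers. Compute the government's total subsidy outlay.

Pre-subsidy: 830 - 5P = -339 + 8.5P gives P* = 2338/27, Q* = 10720/27.
With the subsidy, sellers receive Ps = Pb + 6 for each unit, where Pb is the price buyers pay.
Supply in terms of Pb becomes Qs = -339 + 8.5(Pb + 6) = -288 + 8.5Pb. Setting this equal to demand: 830 - 5Pb = -288 + 8.5Pb, so Pb = 2236/27.
Sellers receive Ps = 2236/27 + 6 = 2398/27; Q' = 830 − 5·(2236/27) = 11230/27.
Government outlay = subsidy × quantity = 6 × 11230/27 = 22460/9.

Government cost = 22460/9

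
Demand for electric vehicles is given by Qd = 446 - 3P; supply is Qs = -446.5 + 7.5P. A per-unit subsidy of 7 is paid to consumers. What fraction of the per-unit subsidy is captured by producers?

Pre-subsidy: 446 - 3P = -446.5 + 7.5P gives P* = 85, Q* = 191.
With the rebate, buyers effectively pay Pb = Ps − 7, where Ps is the price sellers receive.
Demand in terms of Ps becomes Qd = 446 − 3(Ps − 7) = 467 - 3Ps. Setting this equal to supply: 467 - 3Ps = -446.5 + 7.5Ps, so Ps = 87.
Buyers pay Pb = 87 − 7 = 80; Q' = -446.5 + 7.5·87 = 206.
Buyers' price falls by P* − Pb = 85 − 80 = 5; sellers' price rises by Ps − P* = 87 − 85 = 2.
So producers capture 2/7 = 2/7 of each unit of subsidy.

Producer share = 2/7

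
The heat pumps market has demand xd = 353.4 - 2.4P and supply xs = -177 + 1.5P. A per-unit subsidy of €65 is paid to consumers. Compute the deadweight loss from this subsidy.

Deadweight loss = €1950

Pre-subsidy: 353.4 - 2.4P = -177 + 1.5P gives P* = 136, x* = 27.
With the rebate, buyers effectively pay Pb = Ps − 65, where Ps is the price sellers receive.
Demand in terms of Ps becomes xd = 353.4 − 2.4(Ps − 65) = 509.4 - 2.4Ps. Setting this equal to supply: 509.4 - 2.4Ps = -177 + 1.5Ps, so Ps = 176.
Buyers pay Pb = 176 − 65 = 111; x' = -177 + 1.5·176 = 87.
The subsidy expands output by 87 − 27 = 60 past the efficient level; on those units the gap between marginal cost and willingness to pay runs from 0 up to 65.
DWL = ½ × 65 × 60 = 1950.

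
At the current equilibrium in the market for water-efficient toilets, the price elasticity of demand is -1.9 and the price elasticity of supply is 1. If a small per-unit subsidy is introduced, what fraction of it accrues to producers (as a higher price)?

For a small subsidy around the equilibrium, the benefit split depends on the relative slopes, which at a point are proportional to the elasticities.
Buyer share = εs/(εs + |εd|) = 1/(1 + 1.9) = 10/29; seller share = |εd|/(εs + |εd|) = 19/29.
So producers capture 19/29 of the subsidy.

Producer share = 19/29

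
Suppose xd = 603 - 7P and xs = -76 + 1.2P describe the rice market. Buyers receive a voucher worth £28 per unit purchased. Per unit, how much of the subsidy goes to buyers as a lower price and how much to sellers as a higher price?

Buyers gain 168/41 per unit; sellers gain 980/41 per unit

Pre-subsidy: 603 - 7P = -76 + 1.2P gives P* = 3395/41, x* = 958/41.
With the rebate, buyers effectively pay Pb = Ps − 28, where Ps is the price sellers receive.
Demand in terms of Ps becomes xd = 603 − 7(Ps − 28) = 799 - 7Ps. Setting this equal to supply: 799 - 7Ps = -76 + 1.2Ps, so Ps = 4375/41.
Buyers pay Pb = 4375/41 − 28 = 3227/41; x' = -76 + 1.2·(4375/41) = 2134/41.
Buyers' price falls by P* − Pb = 3395/41 − 3227/41 = 168/41; sellers' price rises by Ps − P* = 4375/41 − 3395/41 = 980/41.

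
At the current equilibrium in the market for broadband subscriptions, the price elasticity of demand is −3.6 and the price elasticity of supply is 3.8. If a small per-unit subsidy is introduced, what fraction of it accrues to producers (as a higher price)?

Producer share = 18/37

For a small subsidy around the equilibrium, the benefit split depends on the relative slopes, which at a point are proportional to the elasticities.
Buyer share = εs/(εs + |εd|) = 3.8/(3.8 + 3.6) = 19/37; seller share = |εd|/(εs + |εd|) = 18/37.
So producers capture 18/37 of the subsidy.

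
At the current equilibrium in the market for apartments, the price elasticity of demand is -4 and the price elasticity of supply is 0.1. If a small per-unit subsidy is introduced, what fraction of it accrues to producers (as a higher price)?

Producer share = 40/41

For a small subsidy around the equilibrium, the benefit split depends on the relative slopes, which at a point are proportional to the elasticities.
Buyer share = εs/(εs + |εd|) = 0.1/(0.1 + 4) = 1/41; seller share = |εd|/(εs + |εd|) = 40/41.
So producers capture 40/41 of the subsidy.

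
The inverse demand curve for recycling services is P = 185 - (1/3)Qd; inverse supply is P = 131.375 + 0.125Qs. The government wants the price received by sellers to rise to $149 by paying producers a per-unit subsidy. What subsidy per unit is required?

Required subsidy s = $11 per unit

At a seller price of 149, quantity supplied is -1051 + 8·149 = 141.
Buyers absorb 141 only when they pay Pb = 185 − (1/3)·141 = 138.
s = Ps − Pb = 149 − 138 = 11.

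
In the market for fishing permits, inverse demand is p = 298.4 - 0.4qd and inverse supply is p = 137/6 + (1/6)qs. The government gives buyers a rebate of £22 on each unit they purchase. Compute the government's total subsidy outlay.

Government cost = 196394/17

Pre-subsidy: 298.4 - 0.4q = 137/6 + (1/6)q gives q* = 8267/17 and p* = 1766/17.
With the rebate, buyers effectively pay pb = ps − 22, where ps is the price sellers receive.
On the curves, pb = 298.4 - 0.4q and ps = 137/6 + (1/6)q; the wedge ps − pb = 22 gives 137/6 + (1/6)q − (298.4 - 0.4q) = 22, so q' = 8927/17.
Then pb = 298.4 − 0.4·(8927/17) = 1502/17 and ps = 137/6 + (1/6)·(8927/17) = 1876/17.
Government outlay = subsidy × quantity = 22 × 8927/17 = 196394/17.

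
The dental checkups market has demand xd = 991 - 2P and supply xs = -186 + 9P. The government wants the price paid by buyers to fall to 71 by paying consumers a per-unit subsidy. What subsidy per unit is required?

At a buyer price of 71, quantity demanded is 991 − 2·71 = 849.
Sellers supply 849 only when they receive Ps with -186 + 9·Ps = 849, i.e. Ps = 115.
s = Ps − Pb = 115 − 71 = 44.

Required subsidy s = 44 per unit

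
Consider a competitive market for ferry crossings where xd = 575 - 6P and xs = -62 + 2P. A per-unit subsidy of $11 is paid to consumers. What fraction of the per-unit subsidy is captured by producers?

Producer share = 0.75

Pre-subsidy: 575 - 6P = -62 + 2P gives P* = 79.625, x* = 97.25.
With the rebate, buyers effectively pay Pb = Ps − 11, where Ps is the price sellers receive.
Demand in terms of Ps becomes xd = 575 − 6(Ps − 11) = 641 - 6Ps. Setting this equal to supply: 641 - 6Ps = -62 + 2Ps, so Ps = 87.875.
Buyers pay Pb = 87.875 − 11 = 76.875; x' = -62 + 2·87.875 = 113.75.
Buyers' price falls by P* − Pb = 79.625 − 76.875 = 2.75; sellers' price rises by Ps − P* = 87.875 − 79.625 = 8.25.
So producers capture 8.25/11 = 0.75 of each unit of subsidy.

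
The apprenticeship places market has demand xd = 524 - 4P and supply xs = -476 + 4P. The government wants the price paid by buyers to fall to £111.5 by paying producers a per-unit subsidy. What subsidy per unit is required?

At a buyer price of 111.5, quantity demanded is 524 − 4·111.5 = 78.
Sellers supply 78 only when they receive Ps with -476 + 4·Ps = 78, i.e. Ps = 138.5.
s = Ps − Pb = 138.5 − 111.5 = 27.

Required subsidy s = £27 per unit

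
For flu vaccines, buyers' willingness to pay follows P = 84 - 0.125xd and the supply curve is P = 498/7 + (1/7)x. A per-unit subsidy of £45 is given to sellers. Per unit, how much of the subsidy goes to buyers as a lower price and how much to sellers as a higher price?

Buyers gain £21 per unit; sellers gain £24 per unit

Pre-subsidy: 84 - 0.125x = 498/7 + (1/7)x gives x* = 48 and P* = 78.
With the subsidy, sellers receive Ps = Pb + 45 for each unit, where Pb is the price buyers pay.
On the curves, Pb = 84 - 0.125x and Ps = 498/7 + (1/7)x; the wedge Ps − Pb = 45 gives 498/7 + (1/7)x − (84 - 0.125x) = 45, so x' = 216.
Then Pb = 84 − 0.125·216 = 57 and Ps = 498/7 + (1/7)·216 = 102.
Buyers' price falls by P* − Pb = 78 − 57 = 21; sellers' price rises by Ps − P* = 102 − 78 = 24.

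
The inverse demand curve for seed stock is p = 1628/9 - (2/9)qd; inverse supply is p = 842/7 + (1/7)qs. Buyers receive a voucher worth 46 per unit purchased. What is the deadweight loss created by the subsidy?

Pre-subsidy: 1628/9 - (2/9)q = 842/7 + (1/7)q gives q* = 166 and p* = 144.
With the rebate, buyers effectively pay pb = ps − 46, where ps is the price sellers receive.
On the curves, pb = 1628/9 - (2/9)q and ps = 842/7 + (1/7)q; the wedge ps − pb = 46 gives 842/7 + (1/7)q − (1628/9 - (2/9)q) = 46, so q' = 292.
Then pb = 1628/9 − (2/9)·292 = 116 and ps = 842/7 + (1/7)·292 = 162.
The subsidy expands output by 292 − 166 = 126 past the efficient level; on those units the gap between marginal cost and willingness to pay runs from 0 up to 46.
DWL = ½ × 46 × 126 = 2898.

Deadweight loss = 2898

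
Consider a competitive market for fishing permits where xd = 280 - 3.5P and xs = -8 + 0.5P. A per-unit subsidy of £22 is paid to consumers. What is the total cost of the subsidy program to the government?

Pre-subsidy: 280 - 3.5P = -8 + 0.5P gives P* = 72, x* = 28.
With the rebate, buyers effectively pay Pb = Ps − 22, where Ps is the price sellers receive.
Demand in terms of Ps becomes xd = 280 − 3.5(Ps − 22) = 357 - 3.5Ps. Setting this equal to supply: 357 - 3.5Ps = -8 + 0.5Ps, so Ps = 91.25.
Buyers pay Pb = 91.25 − 22 = 69.25; x' = -8 + 0.5·91.25 = 37.625.
Government outlay = subsidy × quantity = 22 × 37.625 = 827.75.

Government cost = £827.75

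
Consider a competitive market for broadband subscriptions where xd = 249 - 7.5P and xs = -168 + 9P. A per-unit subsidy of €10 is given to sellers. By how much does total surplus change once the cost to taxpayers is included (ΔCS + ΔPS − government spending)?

Net change in total surplus = -2250/11

Pre-subsidy: 249 - 7.5P = -168 + 9P gives P* = 278/11, x* = 654/11.
With the subsidy, sellers receive Ps = Pb + 10 for each unit, where Pb is the price buyers pay.
Supply in terms of Pb becomes xs = -168 + 9(Pb + 10) = -78 + 9Pb. Setting this equal to demand: 249 - 7.5Pb = -78 + 9Pb, so Pb = 218/11.
Sellers receive Ps = 218/11 + 10 = 328/11; x' = 249 − 7.5·(218/11) = 1104/11.
ΔCS = ½(654/11 + 1104/11)(278/11 − 218/11) = 52740/121; ΔPS = ½(654/11 + 1104/11)(328/11 − 278/11) = 43950/121.
Government spending = 10 × 1104/11 = 11040/11.
Net change = 52740/121 + 43950/121 − 11040/11 = -2250/11. The loss equals the DWL triangle ½·10·450/11.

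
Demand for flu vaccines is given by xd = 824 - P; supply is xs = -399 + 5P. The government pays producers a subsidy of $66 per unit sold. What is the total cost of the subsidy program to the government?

Government cost = $44561

Pre-subsidy: 824 - P = -399 + 5P gives P* = 1223/6, x* = 3721/6.
With the subsidy, sellers receive Ps = Pb + 66 for each unit, where Pb is the price buyers pay.
Supply in terms of Pb becomes xs = -399 + 5(Pb + 66) = -69 + 5Pb. Setting this equal to demand: 824 - Pb = -69 + 5Pb, so Pb = 893/6.
Sellers receive Ps = 893/6 + 66 = 1289/6; x' = 824 − 1·(893/6) = 4051/6.
Government outlay = subsidy × quantity = 66 × 4051/6 = 44561.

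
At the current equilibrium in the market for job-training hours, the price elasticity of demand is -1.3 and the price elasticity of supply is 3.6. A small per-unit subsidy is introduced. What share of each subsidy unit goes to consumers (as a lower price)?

For a small subsidy around the equilibrium, the benefit split depends on the relative slopes, which at a point are proportional to the elasticities.
Buyer share = εs/(εs + |εd|) = 3.6/(3.6 + 1.3) = 36/49; seller share = |εd|/(εs + |εd|) = 13/49.

Consumer share = 36/49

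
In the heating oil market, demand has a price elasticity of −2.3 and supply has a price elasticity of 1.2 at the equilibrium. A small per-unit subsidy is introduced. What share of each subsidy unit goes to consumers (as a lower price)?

Consumer share = 12/35

For a small subsidy around the equilibrium, the benefit split depends on the relative slopes, which at a point are proportional to the elasticities.
Buyer share = εs/(εs + |εd|) = 1.2/(1.2 + 2.3) = 12/35; seller share = |εd|/(εs + |εd|) = 23/35.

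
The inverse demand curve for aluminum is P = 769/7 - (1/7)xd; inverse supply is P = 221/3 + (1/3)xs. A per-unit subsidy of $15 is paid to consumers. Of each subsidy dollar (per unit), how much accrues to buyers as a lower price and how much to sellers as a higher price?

Buyers gain $4.5 per unit; sellers gain $10.5 per unit

Pre-subsidy: 769/7 - (1/7)x = 221/3 + (1/3)x gives x* = 76 and P* = 99.
With the rebate, buyers effectively pay Pb = Ps − 15, where Ps is the price sellers receive.
On the curves, Pb = 769/7 - (1/7)x and Ps = 221/3 + (1/3)x; the wedge Ps − Pb = 15 gives 221/3 + (1/3)x − (769/7 - (1/7)x) = 15, so x' = 107.5.
Then Pb = 769/7 − (1/7)·107.5 = 94.5 and Ps = 221/3 + (1/3)·107.5 = 109.5.
Buyers' price falls by P* − Pb = 99 − 94.5 = 4.5; sellers' price rises by Ps − P* = 109.5 − 99 = 10.5.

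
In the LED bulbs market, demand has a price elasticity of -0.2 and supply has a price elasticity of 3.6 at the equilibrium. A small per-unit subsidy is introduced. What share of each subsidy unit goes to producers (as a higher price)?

Producer share = 1/19

For a small subsidy around the equilibrium, the benefit split depends on the relative slopes, which at a point are proportional to the elasticities.
Buyer share = εs/(εs + |εd|) = 3.6/(3.6 + 0.2) = 18/19; seller share = |εd|/(εs + |εd|) = 1/19.
So producers capture 1/19 of the subsidy.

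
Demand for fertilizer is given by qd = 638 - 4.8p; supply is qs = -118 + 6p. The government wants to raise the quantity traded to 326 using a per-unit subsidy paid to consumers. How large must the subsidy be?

At q = 326, invert demand for the buyer price: pb = (638 − 326)/4.8 = 65; invert supply for the seller price: ps = (326 − (-118))/6 = 74.
The subsidy must fill the gap: s = ps − pb = 74 − 65 = 9.

Required subsidy s = 9 per unit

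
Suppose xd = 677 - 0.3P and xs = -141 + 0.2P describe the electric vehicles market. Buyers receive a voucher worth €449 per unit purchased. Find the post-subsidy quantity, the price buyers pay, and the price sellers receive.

x' = 240.08; buyers pay €1456.4; sellers receive €1905.4

Pre-subsidy: 677 - 0.3P = -141 + 0.2P gives P* = 1636, x* = 186.2.
With the rebate, buyers effectively pay Pb = Ps − 449, where Ps is the price sellers receive.
Demand in terms of Ps becomes xd = 677 − 0.3(Ps − 449) = 811.7 - 0.3Ps. Setting this equal to supply: 811.7 - 0.3Ps = -141 + 0.2Ps, so Ps = 1905.4.
Buyers pay Pb = 1905.4 − 449 = 1456.4; x' = -141 + 0.2·1905.4 = 240.08.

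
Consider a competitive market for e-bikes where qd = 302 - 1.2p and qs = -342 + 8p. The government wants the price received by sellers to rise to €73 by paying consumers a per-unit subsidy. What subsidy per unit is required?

Required subsidy s = €23 per unit

At a seller price of 73, quantity supplied is -342 + 8·73 = 242.
Buyers absorb 242 only when they pay pb with 302 − 1.2·pb = 242, i.e. pb = 50.
s = ps − pb = 73 − 50 = 23.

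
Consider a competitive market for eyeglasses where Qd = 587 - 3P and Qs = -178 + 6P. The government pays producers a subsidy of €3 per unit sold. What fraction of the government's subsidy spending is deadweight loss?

DWL / government spending = 3/338

Pre-subsidy: 587 - 3P = -178 + 6P gives P* = 85, Q* = 332.
With the subsidy, sellers receive Ps = Pb + 3 for each unit, where Pb is the price buyers pay.
Supply in terms of Pb becomes Qs = -178 + 6(Pb + 3) = -160 + 6Pb. Setting this equal to demand: 587 - 3Pb = -160 + 6Pb, so Pb = 83.
Sellers receive Ps = 83 + 3 = 86; Q' = 587 − 3·83 = 338.
ΔCS = ½(332 + 338)(85 − 83) = 670; ΔPS = ½(332 + 338)(86 − 85) = 335.
Government spending = 3 × 338 = 1014.
DWL = ½ × 3 × (338 − 332) = 9; fraction = 9 / 1014 = 3/338.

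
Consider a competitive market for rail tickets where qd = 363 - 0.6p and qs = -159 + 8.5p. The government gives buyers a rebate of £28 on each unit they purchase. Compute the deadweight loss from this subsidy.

Deadweight loss = 2856/13

Pre-subsidy: 363 - 0.6p = -159 + 8.5p gives p* = 5220/91, q* = 29901/91.
With the rebate, buyers effectively pay pb = ps − 28, where ps is the price sellers receive.
Demand in terms of ps becomes qd = 363 − 0.6(ps − 28) = 379.8 - 0.6ps. Setting this equal to supply: 379.8 - 0.6ps = -159 + 8.5ps, so ps = 5388/91.
Buyers pay pb = 5388/91 − 28 = 2840/91; q' = -159 + 8.5·(5388/91) = 31329/91.
The subsidy expands output by 31329/91 − 29901/91 = 204/13 past the efficient level; on those units the gap between marginal cost and willingness to pay runs from 0 up to 28.
DWL = ½ × 28 × 204/13 = 2856/13.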